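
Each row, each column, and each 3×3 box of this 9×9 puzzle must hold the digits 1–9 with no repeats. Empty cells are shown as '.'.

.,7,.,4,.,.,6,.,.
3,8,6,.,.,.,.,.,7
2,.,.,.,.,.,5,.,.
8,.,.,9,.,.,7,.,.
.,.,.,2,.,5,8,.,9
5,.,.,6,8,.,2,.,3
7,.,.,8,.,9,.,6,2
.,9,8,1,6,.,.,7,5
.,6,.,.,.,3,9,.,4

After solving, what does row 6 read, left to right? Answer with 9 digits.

row 2, column 4 = 5: row 2 has {3,6,7,8}; col 4 has {1,2,4,6,8,9}; box has {4} → only 5 remains.
row 8, column 1 = 4: row 8 has {1,5,6,7,8,9}; col 1 has {2,3,5,7,8}; box has {6,7,8,9} → only 4 remains.
row 8, column 6 = 2: row 8 has {1,4,5,6,7,8,9}; col 6 has {3,5,9}; box has {1,3,6,8,9} → only 2 remains.
row 8, column 7 = 3: row 8 has {1,2,4,5,6,7,8,9}; col 7 has {2,5,6,7,8,9}; box has {2,4,5,6,7,9} → only 3 remains.
row 9, column 1 = 1: row 9 has {3,4,6,9}; col 1 has {2,3,4,5,7,8}; box has {4,6,7,8,9} → only 1 remains.
row 9, column 4 = 7: row 9 has {1,3,4,6,9}; col 4 has {1,2,4,5,6,8,9}; box has {1,2,3,6,8,9} → only 7 remains.
row 9, column 5 = 5: row 9 has {1,3,4,6,7,9}; col 5 has {6,8}; box has {1,2,3,6,7,8,9} → only 5 remains.
row 9, column 8 = 8: row 9 has {1,3,4,5,6,7,9}; col 8 has {6,7}; box has {2,3,4,5,6,7,9} → only 8 remains.
row 1, column 1 = 9: row 1 has {4,6,7}; col 1 has {1,2,3,4,5,7,8}; box has {2,3,6,7,8} → only 9 remains.
row 2, column 6 = 1: row 2 has {3,5,6,7,8}; col 6 has {2,3,5,9}; box has {4,5} → only 1 remains.
row 2, column 7 = 4: row 2 has {1,3,5,6,7,8}; col 7 has {2,3,5,6,7,8,9}; box has {5,6,7} → only 4 remains.
row 3, column 4 = 3: row 3 has {2,5}; col 4 has {1,2,4,5,6,7,8,9}; box has {1,4,5} → only 3 remains.
row 4, column 6 = 4: row 4 has {7,8,9}; col 6 has {1,2,3,5,9}; box has {2,5,6,8,9} → only 4 remains.
row 5, column 1 = 6: row 5 has {2,5,8,9}; col 1 has {1,2,3,4,5,7,8,9}; box has {5,8} → only 6 remains.
row 6, column 6 = 7: row 6 has {2,3,5,6,8}; col 6 has {1,2,3,4,5,9}; box has {2,4,5,6,8,9} → only 7 remains.
row 7, column 5 = 4: row 7 has {2,6,7,8,9}; col 5 has {5,6,8}; box has {1,2,3,5,6,7,8,9} → only 4 remains.
row 7, column 7 = 1: row 7 has {2,4,6,7,8,9}; col 7 has {2,3,4,5,6,7,8,9}; box has {2,3,4,5,6,7,8,9} → only 1 remains.
row 9, column 3 = 2: row 9 has {1,3,4,5,6,7,8,9}; col 3 has {6,8}; box has {1,4,6,7,8,9} → only 2 remains.
row 1, column 5 = 2: row 1 has {4,6,7,9}; col 5 has {4,5,6,8}; box has {1,3,4,5} → only 2 remains.
row 1, column 6 = 8: row 1 has {2,4,6,7,9}; col 6 has {1,2,3,4,5,7,9}; box has {1,2,3,4,5} → only 8 remains.
row 1, column 9 = 1: row 1 has {2,4,6,7,8,9}; col 9 has {2,3,4,5,7,9}; box has {4,5,6,7} → only 1 remains.
row 2, column 5 = 9: row 2 has {1,3,4,5,6,7,8}; col 5 has {2,4,5,6,8}; box has {1,2,3,4,5,8} → only 9 remains.
row 2, column 8 = 2: row 2 has {1,3,4,5,6,7,8,9}; col 8 has {6,7,8}; box has {1,4,5,6,7} → only 2 remains.
row 3, column 5 = 7: row 3 has {2,3,5}; col 5 has {2,4,5,6,8,9}; box has {1,2,3,4,5,8,9} → only 7 remains.
row 3, column 6 = 6: row 3 has {2,3,5,7}; col 6 has {1,2,3,4,5,7,8,9}; box has {1,2,3,4,5,7,8,9} → only 6 remains.
row 3, column 8 = 9: row 3 has {2,3,5,6,7}; col 8 has {2,6,7,8}; box has {1,2,4,5,6,7} → only 9 remains.
row 3, column 9 = 8: row 3 has {2,3,5,6,7,9}; col 9 has {1,2,3,4,5,7,9}; box has {1,2,4,5,6,7,9} → only 8 remains.
row 4, column 9 = 6: row 4 has {4,7,8,9}; col 9 has {1,2,3,4,5,7,8,9}; box has {2,3,7,8,9} → only 6 remains.
row 1, column 3 = 5: row 1 has {1,2,4,6,7,8,9}; col 3 has {2,6,8}; box has {2,3,6,7,8,9} → only 5 remains.
row 1, column 8 = 3: row 1 has {1,2,4,5,6,7,8,9}; col 8 has {2,6,7,8,9}; box has {1,2,4,5,6,7,8,9} → only 3 remains.
row 7, column 3 = 3: row 7 has {1,2,4,6,7,8,9}; col 3 has {2,5,6,8}; box has {1,2,4,6,7,8,9} → only 3 remains.
row 4, column 3 = 1: row 4 has {4,6,7,8,9}; col 3 has {2,3,5,6,8}; box has {5,6,8} → only 1 remains.
row 4, column 5 = 3: row 4 has {1,4,6,7,8,9}; col 5 has {2,4,5,6,7,8,9}; box has {2,4,5,6,7,8,9} → only 3 remains.
row 4, column 8 = 5: row 4 has {1,3,4,6,7,8,9}; col 8 has {2,3,6,7,8,9}; box has {2,3,6,7,8,9} → only 5 remains.
row 5, column 5 = 1: row 5 has {2,5,6,8,9}; col 5 has {2,3,4,5,6,7,8,9}; box has {2,3,4,5,6,7,8,9} → only 1 remains.
row 5, column 8 = 4: row 5 has {1,2,5,6,8,9}; col 8 has {2,3,5,6,7,8,9}; box has {2,3,5,6,7,8,9} → only 4 remains.
row 6, column 2 = 4: row 6 has {2,3,5,6,7,8}; col 2 has {6,7,8,9}; box has {1,5,6,8} → only 4 remains.
row 6, column 3 = 9: row 6 has {2,3,4,5,6,7,8}; col 3 has {1,2,3,5,6,8}; box has {1,4,5,6,8} → only 9 remains.
row 6, column 8 = 1: row 6 has {2,3,4,5,6,7,8,9}; col 8 has {2,3,4,5,6,7,8,9}; box has {2,3,4,5,6,7,8,9} → only 1 remains.

549687213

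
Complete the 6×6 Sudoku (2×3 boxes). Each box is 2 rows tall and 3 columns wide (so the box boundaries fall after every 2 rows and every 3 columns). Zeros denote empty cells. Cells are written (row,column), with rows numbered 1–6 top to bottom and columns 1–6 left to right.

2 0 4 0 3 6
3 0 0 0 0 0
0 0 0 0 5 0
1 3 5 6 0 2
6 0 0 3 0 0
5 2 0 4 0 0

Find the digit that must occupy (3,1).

(3,1) = 4: row 3 has {5}; col 1 has {1,2,3,5,6}; box has {1,3,5} → only 4 remains.

4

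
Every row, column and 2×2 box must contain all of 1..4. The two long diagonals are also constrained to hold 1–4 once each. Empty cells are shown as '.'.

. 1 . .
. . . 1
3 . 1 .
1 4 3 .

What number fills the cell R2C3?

R3C2 = 2 (sole candidate).
R3C4 = 4 (sole candidate).
R4C4 = 2 (sole candidate).
R1C1 = 4 (sole candidate).
R1C3 = 2 (sole candidate).
R1C4 = 3 (sole candidate).
R2C1 = 2 (sole candidate).
R2C2 = 3 (sole candidate).
R2C3 = 4: row 2 has {1,2,3}; col 3 has {1,2,3}; box has {1,2,3}; anti-diagonal has {1,2,3} → only 4 remains.

4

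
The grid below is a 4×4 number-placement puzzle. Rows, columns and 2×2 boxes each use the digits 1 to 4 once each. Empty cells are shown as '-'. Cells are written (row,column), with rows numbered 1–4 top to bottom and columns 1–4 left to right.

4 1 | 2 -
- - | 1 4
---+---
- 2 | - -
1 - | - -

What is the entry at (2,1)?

(1,4) = 3: row 1 has {1,2,4}; col 4 has {4}; box has {1,2,4} → only 3 remains.
(2,2) = 3: row 2 has {1,4}; col 2 has {1,2}; box has {1,4} → only 3 remains.
(3,1) = 3: row 3 has {2}; col 1 has {1,4}; box has {1,2} → only 3 remains.
(3,3) = 4: row 3 has {2,3}; col 3 has {1,2}; box has {} → only 4 remains.
(3,4) = 1: row 3 has {2,3,4}; col 4 has {3,4}; box has {4} → only 1 remains.
(4,2) = 4: row 4 has {1}; col 2 has {1,2,3}; box has {1,2,3} → only 4 remains.
(4,3) = 3: row 4 has {1,4}; col 3 has {1,2,4}; box has {1,4} → only 3 remains.
(4,4) = 2: row 4 has {1,3,4}; col 4 has {1,3,4}; box has {1,3,4} → only 2 remains.
(2,1) = 2: row 2 has {1,3,4}; col 1 has {1,3,4}; box has {1,3,4} → only 2 remains.

2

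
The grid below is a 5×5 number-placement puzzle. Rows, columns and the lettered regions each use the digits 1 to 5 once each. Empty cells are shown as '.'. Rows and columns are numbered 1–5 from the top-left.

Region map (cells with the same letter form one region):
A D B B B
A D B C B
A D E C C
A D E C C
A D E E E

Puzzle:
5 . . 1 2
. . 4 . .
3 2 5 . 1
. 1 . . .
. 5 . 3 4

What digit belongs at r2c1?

1

r1c3 = 3: row 1 has {1,2,5}; col 3 has {4,5}; region has {1,2,4} → only 3 remains.
r2c2 = 3: row 2 has {4}; col 2 has {1,2,5}; region has {1,2,5} → only 3 remains.
r2c5 = 5: row 2 has {3,4}; col 5 has {1,2,4}; region has {1,2,3,4} → only 5 remains.
r3c4 = 4: row 3 has {1,2,3,5}; col 4 has {1,3}; region has {1} → only 4 remains.
r4c3 = 2: row 4 has {1}; col 3 has {3,4,5}; region has {3,4,5} → only 2 remains.
r4c4 = 5: row 4 has {1,2}; col 4 has {1,3,4}; region has {1,4} → only 5 remains.
r4c5 = 3: row 4 has {1,2,5}; col 5 has {1,2,4,5}; region has {1,4,5} → only 3 remains.
r5c3 = 1: row 5 has {3,4,5}; col 3 has {2,3,4,5}; region has {2,3,4,5} → only 1 remains.
r1c2 = 4: row 1 has {1,2,3,5}; col 2 has {1,2,3,5}; region has {1,2,3,5} → only 4 remains.
r2c4 = 2: row 2 has {3,4,5}; col 4 has {1,3,4,5}; region has {1,3,4,5} → only 2 remains.
r4c1 = 4: row 4 has {1,2,3,5}; col 1 has {3,5}; region has {3,5} → only 4 remains.
r5c1 = 2: row 5 has {1,3,4,5}; col 1 has {3,4,5}; region has {3,4,5} → only 2 remains.
r2c1 = 1: row 2 has {2,3,4,5}; col 1 has {2,3,4,5}; region has {2,3,4,5} → only 1 remains.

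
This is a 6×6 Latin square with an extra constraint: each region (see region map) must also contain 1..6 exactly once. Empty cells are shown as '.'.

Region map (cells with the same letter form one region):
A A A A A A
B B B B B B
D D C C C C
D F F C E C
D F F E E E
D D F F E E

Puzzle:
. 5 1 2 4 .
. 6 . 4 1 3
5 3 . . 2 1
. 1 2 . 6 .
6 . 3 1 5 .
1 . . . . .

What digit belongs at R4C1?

4

R1C1 = 3 (sole candidate).
R1C6 = 6 (sole candidate).
R2C1 = 2 (sole candidate).
R2C3 = 5 (sole candidate).
R3C4 = 6 (sole candidate).
R4C1 = 4: row 4 has {1,2,6}; col 1 has {1,2,3,5,6}; region has {1,3,5,6} → only 4 remains.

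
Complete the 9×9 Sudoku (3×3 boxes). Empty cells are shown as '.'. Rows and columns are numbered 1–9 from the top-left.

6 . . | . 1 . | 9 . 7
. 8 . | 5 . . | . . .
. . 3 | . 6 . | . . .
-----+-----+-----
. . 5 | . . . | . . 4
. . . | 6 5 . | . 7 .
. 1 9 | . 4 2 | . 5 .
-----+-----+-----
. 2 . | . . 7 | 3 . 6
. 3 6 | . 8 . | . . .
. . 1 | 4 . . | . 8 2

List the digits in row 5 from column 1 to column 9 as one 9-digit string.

row 5, column 2 = 4: row 5 has {5,6,7}; col 2 has {1,2,3,8}; box has {1,5,9} → only 4 remains.
row 7, column 5 = 9 (sole candidate).
row 9, column 5 = 3 (sole candidate).
row 1, column 2 = 5 (sole candidate).
row 4, column 5 = 7 (sole candidate).
row 7, column 4 = 1 (sole candidate).
row 7, column 8 = 4 (sole candidate).
row 8, column 4 = 2 (sole candidate).
row 8, column 6 = 5 (sole candidate).
row 9, column 6 = 6 (sole candidate).
row 2, column 5 = 2 (sole candidate).
row 4, column 2 = 6 (sole candidate).
row 7, column 3 = 8 (sole candidate).
row 5, column 3 = 2: row 5 has {4,5,6,7}; col 3 has {1,3,5,6,8,9}; box has {1,4,5,6,9} → only 2 remains.
row 7, column 1 = 5 (sole candidate).
row 1, column 3 = 4 (sole candidate).
row 2, column 3 = 7 (sole candidate).
row 3, column 2 = 9 (sole candidate).
row 9, column 2 = 7 (sole candidate).
row 9, column 7 = 5 (sole candidate).
row 2, column 1 = 1 (sole candidate).
row 2, column 9 = 3 (sole candidate).
row 3, column 1 = 2 (sole candidate).
row 3, column 8 = 1 (sole candidate).
row 6, column 9 = 8 (sole candidate).
row 8, column 8 = 9 (sole candidate).
row 8, column 9 = 1 (sole candidate).
row 9, column 1 = 9 (sole candidate).
row 1, column 8 = 2 (sole candidate).
row 2, column 8 = 6 (sole candidate).
row 3, column 9 = 5 (sole candidate).
row 4, column 8 = 3 (sole candidate).
row 5, column 7 = 1: row 5 has {2,4,5,6,7}; col 7 has {3,5,9}; box has {3,4,5,7,8} → only 1 remains.
row 5, column 9 = 9: row 5 has {1,2,4,5,6,7}; col 9 has {1,2,3,4,5,6,7,8}; box has {1,3,4,5,7,8} → only 9 remains.
row 6, column 4 = 3 (sole candidate).
row 6, column 7 = 6 (sole candidate).
row 8, column 1 = 4 (sole candidate).
row 8, column 7 = 7 (sole candidate).
row 1, column 4 = 8 (sole candidate).
row 1, column 6 = 3 (sole candidate).
row 2, column 7 = 4 (sole candidate).
row 3, column 4 = 7 (sole candidate).
row 3, column 6 = 4 (sole candidate).
row 3, column 7 = 8 (sole candidate).
row 4, column 1 = 8 (sole candidate).
row 4, column 4 = 9 (sole candidate).
row 4, column 6 = 1 (sole candidate).
row 4, column 7 = 2 (sole candidate).
row 5, column 1 = 3: row 5 has {1,2,4,5,6,7,9}; col 1 has {1,2,4,5,6,8,9}; box has {1,2,4,5,6,8,9} → only 3 remains.
row 5, column 6 = 8: row 5 has {1,2,3,4,5,6,7,9}; col 6 has {1,2,3,4,5,6,7}; box has {1,2,3,4,5,6,7,9} → only 8 remains.

342658179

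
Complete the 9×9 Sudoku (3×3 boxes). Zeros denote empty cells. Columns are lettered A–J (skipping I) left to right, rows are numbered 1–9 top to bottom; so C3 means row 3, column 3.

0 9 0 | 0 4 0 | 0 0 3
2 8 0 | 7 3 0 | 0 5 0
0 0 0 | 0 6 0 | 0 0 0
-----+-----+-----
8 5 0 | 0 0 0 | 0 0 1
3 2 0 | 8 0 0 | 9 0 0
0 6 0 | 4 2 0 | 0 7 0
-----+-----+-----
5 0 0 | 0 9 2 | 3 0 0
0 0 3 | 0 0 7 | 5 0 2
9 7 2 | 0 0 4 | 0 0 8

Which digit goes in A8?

E4 = 7: row 4 has {1,5,8}; col 5 has {2,3,4,6,9}; box has {2,4,8} → only 7 remains.
A6 = 1: row 6 has {2,4,6,7}; col 1 has {2,3,5,8,9}; box has {2,3,5,6,8} → only 1 remains.
C6 = 9: row 6 has {1,2,4,6,7}; col 3 has {2,3}; box has {1,2,3,5,6,8} → only 9 remains.
G6 = 8: row 6 has {1,2,4,6,7,9}; col 7 has {3,5,9}; box has {1,7,9} → only 8 remains.
J6 = 5: row 6 has {1,2,4,6,7,8,9}; col 9 has {1,2,3,8}; box has {1,7,8,9} → only 5 remains.
C4 = 4: row 4 has {1,5,7,8}; col 3 has {2,3,9}; box has {1,2,3,5,6,8,9} → only 4 remains.
C5 = 7: row 5 has {2,3,8,9}; col 3 has {2,3,4,9}; box has {1,2,3,4,5,6,8,9} → only 7 remains.
F6 = 3: row 6 has {1,2,4,5,6,7,8,9}; col 6 has {2,4,7}; box has {2,4,7,8} → only 3 remains.
B3 = 3: in row 3, 3 can only go here (every other open cell in that row sees a 3).
H4 = 3: in row 4, 3 can only go here (every other open cell in that row sees a 3).
G4 = 2: in row 4, 2 can only go here (every other open cell in that row sees a 2).
J7 = 7: in row 7, 7 can only go here (every other open cell in that row sees a 7).
C7 = 8: in row 7, 8 can only go here (every other open cell in that row sees an 8).
E8 = 8: in row 8, 8 can only go here (every other open cell in that row sees an 8).
H8 = 9: in row 8, 9 can only go here (every other open cell in that row sees a 9).
D9 = 3: in row 9, 3 can only go here (every other open cell in that row sees a 3).
E9 = 5: in row 9, 5 can only go here (every other open cell in that row sees a 5).
E5 = 1: row 5 has {2,3,7,8,9}; col 5 has {2,3,4,5,6,7,8,9}; box has {2,3,4,7,8} → only 1 remains.
F5 = 5: in row 5, 5 can only go here (every other open cell in that row sees a 5).
F4 = 6: in column 6, 6 can only go here (every other open cell in that column sees a 6).
D4 = 9: row 4 has {1,2,3,4,5,6,7,8}; col 4 has {3,4,7,8}; box has {1,2,3,4,5,6,7,8} → only 9 remains.
A3 = 4: in box 1, 4 can only go here (every other open cell in that box sees a 4).
J3 = 9: row 3 has {3,4,6}; col 9 has {1,2,3,5,7,8}; box has {3,5} → only 9 remains.
A8 = 6: row 8 has {2,3,5,7,8,9}; col 1 has {1,2,3,4,5,8,9}; box has {2,3,5,7,8,9} → only 6 remains.

6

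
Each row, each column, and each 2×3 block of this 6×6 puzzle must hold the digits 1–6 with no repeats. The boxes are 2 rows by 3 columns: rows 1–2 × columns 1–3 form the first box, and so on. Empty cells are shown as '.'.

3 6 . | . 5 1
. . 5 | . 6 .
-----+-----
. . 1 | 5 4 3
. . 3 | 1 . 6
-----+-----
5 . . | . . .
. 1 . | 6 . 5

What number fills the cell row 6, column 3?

row 3, column 2 = 2 (sole candidate).
row 4, column 1 = 4 (sole candidate).
row 4, column 2 = 5 (sole candidate).
row 4, column 5 = 2 (sole candidate).
row 6, column 1 = 2 (sole candidate).
row 6, column 3 = 4: row 6 has {1,2,5,6}; col 3 has {1,3,5}; box has {1,2,5} → only 4 remains.

4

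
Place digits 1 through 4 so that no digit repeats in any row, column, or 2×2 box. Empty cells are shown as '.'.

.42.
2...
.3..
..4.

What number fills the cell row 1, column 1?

row 2, column 2 = 1: row 2 has {2}; col 2 has {3,4}; box has {2,4} → only 1 remains.
row 2, column 3 = 3: row 2 has {1,2}; col 3 has {2,4}; box has {2} → only 3 remains.
row 2, column 4 = 4: row 2 has {1,2,3}; col 4 has {}; box has {2,3} → only 4 remains.
row 3, column 3 = 1: row 3 has {3}; col 3 has {2,3,4}; box has {4} → only 1 remains.
row 3, column 4 = 2: row 3 has {1,3}; col 4 has {4}; box has {1,4} → only 2 remains.
row 4, column 1 = 1: row 4 has {4}; col 1 has {2}; box has {3} → only 1 remains.
row 4, column 2 = 2: row 4 has {1,4}; col 2 has {1,3,4}; box has {1,3} → only 2 remains.
row 4, column 4 = 3: row 4 has {1,2,4}; col 4 has {2,4}; box has {1,2,4} → only 3 remains.
row 1, column 1 = 3: row 1 has {2,4}; col 1 has {1,2}; box has {1,2,4} → only 3 remains.

3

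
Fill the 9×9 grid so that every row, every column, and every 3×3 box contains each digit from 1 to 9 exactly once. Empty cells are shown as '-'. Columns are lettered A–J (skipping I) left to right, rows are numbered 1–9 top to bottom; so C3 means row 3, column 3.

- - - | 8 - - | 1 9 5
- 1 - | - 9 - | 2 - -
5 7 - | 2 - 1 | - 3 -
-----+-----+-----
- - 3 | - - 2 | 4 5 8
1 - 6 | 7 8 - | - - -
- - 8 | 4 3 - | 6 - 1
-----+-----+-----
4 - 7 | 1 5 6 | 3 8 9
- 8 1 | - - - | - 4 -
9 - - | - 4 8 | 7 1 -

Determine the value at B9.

6

C2 = 4 (sole candidate).
C3 = 9 (sole candidate).
E3 = 6 (sole candidate).
G3 = 8 (sole candidate).
J3 = 4 (sole candidate).
A4 = 7 (sole candidate).
B4 = 9 (sole candidate).
D4 = 6 (sole candidate).
E4 = 1 (sole candidate).
G5 = 9 (sole candidate).
H5 = 2 (sole candidate).
J5 = 3 (sole candidate).
A6 = 2 (sole candidate).
B6 = 5 (sole candidate).
F6 = 9 (sole candidate).
H6 = 7 (sole candidate).
B7 = 2 (sole candidate).
G8 = 5 (sole candidate).
C9 = 5 (sole candidate).
D9 = 3 (sole candidate).
C1 = 2 (sole candidate).
E1 = 7 (sole candidate).
D2 = 5 (sole candidate).
F2 = 3 (sole candidate).
H2 = 6 (sole candidate).
J2 = 7 (sole candidate).
B5 = 4 (sole candidate).
F5 = 5 (sole candidate).
D8 = 9 (sole candidate).
E8 = 2 (sole candidate).
F8 = 7 (sole candidate).
J8 = 6 (sole candidate).
B9 = 6: row 9 has {1,3,4,5,7,8,9}; col 2 has {1,2,4,5,7,8,9}; box has {1,2,4,5,7,8,9} → only 6 remains.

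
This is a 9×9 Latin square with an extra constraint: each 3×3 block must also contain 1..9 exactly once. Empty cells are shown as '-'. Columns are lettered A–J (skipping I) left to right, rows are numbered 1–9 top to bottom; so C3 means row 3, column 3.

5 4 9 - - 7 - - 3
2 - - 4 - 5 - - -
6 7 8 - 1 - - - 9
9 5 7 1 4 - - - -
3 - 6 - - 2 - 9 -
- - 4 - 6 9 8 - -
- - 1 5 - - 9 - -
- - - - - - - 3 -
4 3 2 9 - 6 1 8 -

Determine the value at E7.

3

B2 = 1: row 2 has {2,4,5}; col 2 has {3,4,5,7}; box has {2,4,5,6,7,8,9} → only 1 remains.
C2 = 3: row 2 has {1,2,4,5}; col 3 has {1,2,4,6,7,8,9}; box has {1,2,4,5,6,7,8,9} → only 3 remains.
F3 = 3: row 3 has {1,6,7,8,9}; col 6 has {2,5,6,7,9}; box has {1,4,5,7} → only 3 remains.
F4 = 8: row 4 has {1,4,5,7,9}; col 6 has {2,3,5,6,7,9}; box has {1,2,4,6,9} → only 8 remains.
B5 = 8: row 5 has {2,3,6,9}; col 2 has {1,3,4,5,7}; box has {3,4,5,6,7,9} → only 8 remains.
D5 = 7: row 5 has {2,3,6,8,9}; col 4 has {1,4,5,9}; box has {1,2,4,6,8,9} → only 7 remains.
E5 = 5: row 5 has {2,3,6,7,8,9}; col 5 has {1,4,6}; box has {1,2,4,6,7,8,9} → only 5 remains.
G5 = 4: row 5 has {2,3,5,6,7,8,9}; col 7 has {1,8,9}; box has {8,9} → only 4 remains.
J5 = 1: row 5 has {2,3,4,5,6,7,8,9}; col 9 has {3,9}; box has {4,8,9} → only 1 remains.
A6 = 1: row 6 has {4,6,8,9}; col 1 has {2,3,4,5,6,9}; box has {3,4,5,6,7,8,9} → only 1 remains.
B6 = 2: row 6 has {1,4,6,8,9}; col 2 has {1,3,4,5,7,8}; box has {1,3,4,5,6,7,8,9} → only 2 remains.
D6 = 3: row 6 has {1,2,4,6,8,9}; col 4 has {1,4,5,7,9}; box has {1,2,4,5,6,7,8,9} → only 3 remains.
B7 = 6: row 7 has {1,5,9}; col 2 has {1,2,3,4,5,7,8}; box has {1,2,3,4} → only 6 remains.
F7 = 4: row 7 has {1,5,6,9}; col 6 has {2,3,5,6,7,8,9}; box has {5,6,9} → only 4 remains.
B8 = 9: row 8 has {3}; col 2 has {1,2,3,4,5,6,7,8}; box has {1,2,3,4,6} → only 9 remains.
C8 = 5: row 8 has {3,9}; col 3 has {1,2,3,4,6,7,8,9}; box has {1,2,3,4,6,9} → only 5 remains.
F8 = 1: row 8 has {3,5,9}; col 6 has {2,3,4,5,6,7,8,9}; box has {4,5,6,9} → only 1 remains.
E9 = 7: row 9 has {1,2,3,4,6,8,9}; col 5 has {1,4,5,6}; box has {1,4,5,6,9} → only 7 remains.
J9 = 5: row 9 has {1,2,3,4,6,7,8,9}; col 9 has {1,3,9}; box has {1,3,8,9} → only 5 remains.
D3 = 2: row 3 has {1,3,6,7,8,9}; col 4 has {1,3,4,5,7,9}; box has {1,3,4,5,7} → only 2 remains.
G3 = 5: row 3 has {1,2,3,6,7,8,9}; col 7 has {1,4,8,9}; box has {3,9} → only 5 remains.
H3 = 4: row 3 has {1,2,3,5,6,7,8,9}; col 8 has {3,8,9}; box has {3,5,9} → only 4 remains.
J6 = 7: row 6 has {1,2,3,4,6,8,9}; col 9 has {1,3,5,9}; box has {1,4,8,9} → only 7 remains.
J7 = 2: row 7 has {1,4,5,6,9}; col 9 has {1,3,5,7,9}; box has {1,3,5,8,9} → only 2 remains.
D8 = 8: row 8 has {1,3,5,9}; col 4 has {1,2,3,4,5,7,9}; box has {1,4,5,6,7,9} → only 8 remains.
E8 = 2: row 8 has {1,3,5,8,9}; col 5 has {1,4,5,6,7}; box has {1,4,5,6,7,8,9} → only 2 remains.
D1 = 6: row 1 has {3,4,5,7,9}; col 4 has {1,2,3,4,5,7,8,9}; box has {1,2,3,4,5,7} → only 6 remains.
E1 = 8: row 1 has {3,4,5,6,7,9}; col 5 has {1,2,4,5,6,7}; box has {1,2,3,4,5,6,7} → only 8 remains.
G1 = 2: row 1 has {3,4,5,6,7,8,9}; col 7 has {1,4,5,8,9}; box has {3,4,5,9} → only 2 remains.
H1 = 1: row 1 has {2,3,4,5,6,7,8,9}; col 8 has {3,4,8,9}; box has {2,3,4,5,9} → only 1 remains.
E2 = 9: row 2 has {1,2,3,4,5}; col 5 has {1,2,4,5,6,7,8}; box has {1,2,3,4,5,6,7,8} → only 9 remains.
J4 = 6: row 4 has {1,4,5,7,8,9}; col 9 has {1,2,3,5,7,9}; box has {1,4,7,8,9} → only 6 remains.
H6 = 5: row 6 has {1,2,3,4,6,7,8,9}; col 8 has {1,3,4,8,9}; box has {1,4,6,7,8,9} → only 5 remains.
E7 = 3: row 7 has {1,2,4,5,6,9}; col 5 has {1,2,4,5,6,7,8,9}; box has {1,2,4,5,6,7,8,9} → only 3 remains.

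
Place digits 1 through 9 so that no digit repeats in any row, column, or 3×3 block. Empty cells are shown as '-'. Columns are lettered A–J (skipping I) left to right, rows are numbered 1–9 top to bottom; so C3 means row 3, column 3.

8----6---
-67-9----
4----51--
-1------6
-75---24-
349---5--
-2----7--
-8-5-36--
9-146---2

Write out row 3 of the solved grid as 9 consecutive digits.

493275168

A4 = 2: row 4 has {1,6}; col 1 has {3,4,8,9}; box has {1,3,4,5,7,9} → only 2 remains.
C4 = 8: row 4 has {1,2,6}; col 3 has {1,5,7,9}; box has {1,2,3,4,5,7,9} → only 8 remains.
A5 = 6: row 5 has {2,4,5,7}; col 1 has {2,3,4,8,9}; box has {1,2,3,4,5,7,8,9} → only 6 remains.
A7 = 5: row 7 has {2,7}; col 1 has {2,3,4,6,8,9}; box has {1,2,8,9} → only 5 remains.
A8 = 7: row 8 has {3,5,6,8}; col 1 has {2,3,4,5,6,8,9}; box has {1,2,5,8,9} → only 7 remains.
C8 = 4: row 8 has {3,5,6,7,8}; col 3 has {1,5,7,8,9}; box has {1,2,5,7,8,9} → only 4 remains.
B9 = 3: row 9 has {1,2,4,6,9}; col 2 has {1,2,4,6,7,8}; box has {1,2,4,5,7,8,9} → only 3 remains.
G9 = 8: row 9 has {1,2,3,4,6,9}; col 7 has {1,2,5,6,7}; box has {2,6,7} → only 8 remains.
H9 = 5: row 9 has {1,2,3,4,6,8,9}; col 8 has {4}; box has {2,6,7,8} → only 5 remains.
A2 = 1: row 2 has {6,7,9}; col 1 has {2,3,4,5,6,7,8,9}; box has {4,6,7,8} → only 1 remains.
B3 = 9: row 3 has {1,4,5}; col 2 has {1,2,3,4,6,7,8}; box has {1,4,6,7,8} → only 9 remains.
C7 = 6: row 7 has {2,5,7}; col 3 has {1,4,5,7,8,9}; box has {1,2,3,4,5,7,8,9} → only 6 remains.
F9 = 7: row 9 has {1,2,3,4,5,6,8,9}; col 6 has {3,5,6}; box has {3,4,5,6} → only 7 remains.
B1 = 5: row 1 has {6,8}; col 2 has {1,2,3,4,6,7,8,9}; box has {1,4,6,7,8,9} → only 5 remains.
J2 = 5: in row 2, 5 can only go here (every other open cell in that row sees a 5).
H3 = 6: in row 3, 6 can only go here (every other open cell in that row sees a 6).
E4 = 5: in row 4, 5 can only go here (every other open cell in that row sees a 5).
F4 = 4: in row 4, 4 can only go here (every other open cell in that row sees a 4).
G2 = 4: in row 2, 4 can only go here (every other open cell in that row sees a 4).
E1 = 4: in row 1, 4 can only go here (every other open cell in that row sees a 4).
D1 = 1: in row 1, 1 can only go here (every other open cell in that row sees a 1).
D6 = 6: in row 6, 6 can only go here (every other open cell in that row sees a 6).
J7 = 4: in row 7, 4 can only go here (every other open cell in that row sees a 4).
H7 = 3: in row 7, 3 can only go here (every other open cell in that row sees a 3).
D2 = 3: in row 2, 3 can only go here (every other open cell in that row sees a 3).
G4 = 3: in row 4, 3 can only go here (every other open cell in that row sees a 3).
G1 = 9: row 1 has {1,4,5,6,8}; col 7 has {1,2,3,4,5,6,7,8}; box has {1,4,5,6} → only 9 remains.
E5 = 3: in row 5, 3 can only go here (every other open cell in that row sees a 3).
E8 = 2: in row 8, 2 can only go here (every other open cell in that row sees a 2).
F6 = 2: in row 6, 2 can only go here (every other open cell in that row sees a 2).
F2 = 8: row 2 has {1,3,4,5,6,7,9}; col 6 has {2,3,4,5,6,7}; box has {1,3,4,5,6,9} → only 8 remains.
H2 = 2: row 2 has {1,3,4,5,6,7,8,9}; col 8 has {3,4,5,6}; box has {1,4,5,6,9} → only 2 remains.
E3 = 7: row 3 has {1,4,5,6,9}; col 5 has {2,3,4,5,6,9}; box has {1,3,4,5,6,8,9} → only 7 remains.
H1 = 7: row 1 has {1,4,5,6,8,9}; col 8 has {2,3,4,5,6}; box has {1,2,4,5,6,9} → only 7 remains.
J1 = 3: row 1 has {1,4,5,6,7,8,9}; col 9 has {2,4,5,6}; box has {1,2,4,5,6,7,9} → only 3 remains.
D3 = 2: row 3 has {1,4,5,6,7,9}; col 4 has {1,3,4,5,6}; box has {1,3,4,5,6,7,8,9} → only 2 remains.
J3 = 8: row 3 has {1,2,4,5,6,7,9}; col 9 has {2,3,4,5,6}; box has {1,2,3,4,5,6,7,9} → only 8 remains.
H4 = 9: row 4 has {1,2,3,4,5,6,8}; col 8 has {2,3,4,5,6,7}; box has {2,3,4,5,6} → only 9 remains.
J5 = 1: row 5 has {2,3,4,5,6,7}; col 9 has {2,3,4,5,6,8}; box has {2,3,4,5,6,9} → only 1 remains.
H6 = 8: row 6 has {2,3,4,5,6,9}; col 8 has {2,3,4,5,6,7,9}; box has {1,2,3,4,5,6,9} → only 8 remains.
J6 = 7: row 6 has {2,3,4,5,6,8,9}; col 9 has {1,2,3,4,5,6,8}; box has {1,2,3,4,5,6,8,9} → only 7 remains.
H8 = 1: row 8 has {2,3,4,5,6,7,8}; col 8 has {2,3,4,5,6,7,8,9}; box has {2,3,4,5,6,7,8} → only 1 remains.
J8 = 9: row 8 has {1,2,3,4,5,6,7,8}; col 9 has {1,2,3,4,5,6,7,8}; box has {1,2,3,4,5,6,7,8} → only 9 remains.
C1 = 2: row 1 has {1,3,4,5,6,7,8,9}; col 3 has {1,4,5,6,7,8,9}; box has {1,4,5,6,7,8,9} → only 2 remains.
C3 = 3: row 3 has {1,2,4,5,6,7,8,9}; col 3 has {1,2,4,5,6,7,8,9}; box has {1,2,4,5,6,7,8,9} → only 3 remains.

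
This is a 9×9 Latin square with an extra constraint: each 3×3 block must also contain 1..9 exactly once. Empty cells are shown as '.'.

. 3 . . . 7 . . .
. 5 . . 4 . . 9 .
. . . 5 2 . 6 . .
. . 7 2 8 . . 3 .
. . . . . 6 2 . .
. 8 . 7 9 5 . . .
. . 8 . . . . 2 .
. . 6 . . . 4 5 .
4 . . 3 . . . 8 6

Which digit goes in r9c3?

r6c7 = 1: row 6 has {5,7,8,9}; col 7 has {2,4,6}; box has {2,3} → only 1 remains.
r6c9 = 4: row 6 has {1,5,7,8,9}; col 9 has {6}; box has {1,2,3} → only 4 remains.
r5c8 = 7: row 5 has {2,6}; col 8 has {2,3,5,8,9}; box has {1,2,3,4} → only 7 remains.
r6c8 = 6: row 6 has {1,4,5,7,8,9}; col 8 has {2,3,5,7,8,9}; box has {1,2,3,4,7} → only 6 remains.
r5c9 = 8: in row 5, 8 can only go here (every other open cell in that row sees an 8).
r4c2 = 6: in column 2, 6 can only go here (every other open cell in that column sees a 6).
r4c6 = 4: in row 4, 4 can only go here (every other open cell in that row sees a 4).
r5c4 = 1: row 5 has {2,6,7,8}; col 4 has {2,3,5,7}; box has {2,4,5,6,7,8,9} → only 1 remains.
r5c5 = 3: row 5 has {1,2,6,7,8}; col 5 has {2,4,8,9}; box has {1,2,4,5,6,7,8,9} → only 3 remains.
r4c1 = 1: in row 4, 1 can only go here (every other open cell in that row sees a 1).
r7c4 = 4: in row 7, 4 can only go here (every other open cell in that row sees a 4).
r7c5 = 6: in row 7, 6 can only go here (every other open cell in that row sees a 6).
r1c5 = 1: row 1 has {3,7}; col 5 has {2,3,4,6,8,9}; box has {2,4,5,7} → only 1 remains.
r1c8 = 4: row 1 has {1,3,7}; col 8 has {2,3,5,6,7,8,9}; box has {6,9} → only 4 remains.
r3c8 = 1: row 3 has {2,5,6}; col 8 has {2,3,4,5,6,7,8,9}; box has {4,6,9} → only 1 remains.
r8c5 = 7: row 8 has {4,5,6}; col 5 has {1,2,3,4,6,8,9}; box has {3,4,6} → only 7 remains.
r9c5 = 5: row 9 has {3,4,6,8}; col 5 has {1,2,3,4,6,7,8,9}; box has {3,4,6,7} → only 5 remains.
r2c3 = 1: in row 2, 1 can only go here (every other open cell in that row sees a 1).
r7c1 = 5: in row 7, 5 can only go here (every other open cell in that row sees a 5).
r5c1 = 9: row 5 has {1,2,3,6,7,8}; col 1 has {1,4,5}; box has {1,6,7,8} → only 9 remains.
r5c2 = 4: row 5 has {1,2,3,6,7,8,9}; col 2 has {3,5,6,8}; box has {1,6,7,8,9} → only 4 remains.
r5c3 = 5: row 5 has {1,2,3,4,6,7,8,9}; col 3 has {1,6,7,8}; box has {1,4,6,7,8,9} → only 5 remains.
r3c3 = 4: in row 3, 4 can only go here (every other open cell in that row sees a 4).
r6c3 = 3: in column 3, 3 can only go here (every other open cell in that column sees a 3).
r6c1 = 2: row 6 has {1,3,4,5,6,7,8,9}; col 1 has {1,4,5,9}; box has {1,3,4,5,6,7,8,9} → only 2 remains.
r8c1 = 3: row 8 has {4,5,6,7}; col 1 has {1,2,4,5,9}; box has {4,5,6,8} → only 3 remains.
r2c9 = 2: in row 2, 2 can only go here (every other open cell in that row sees a 2).
r1c9 = 5: row 1 has {1,3,4,7}; col 9 has {2,4,6,8}; box has {1,2,4,6,9} → only 5 remains.
r4c9 = 9: row 4 has {1,2,3,4,6,7,8}; col 9 has {2,4,5,6,8}; box has {1,2,3,4,6,7,8} → only 9 remains.
r8c9 = 1: row 8 has {3,4,5,6,7}; col 9 has {2,4,5,6,8,9}; box has {2,4,5,6,8} → only 1 remains.
r1c7 = 8: row 1 has {1,3,4,5,7}; col 7 has {1,2,4,6}; box has {1,2,4,5,6,9} → only 8 remains.
r4c7 = 5: row 4 has {1,2,3,4,6,7,8,9}; col 7 has {1,2,4,6,8}; box has {1,2,3,4,6,7,8,9} → only 5 remains.
r1c1 = 6: row 1 has {1,3,4,5,7,8}; col 1 has {1,2,3,4,5,9}; box has {1,3,4,5} → only 6 remains.
r1c4 = 9: row 1 has {1,3,4,5,6,7,8}; col 4 has {1,2,3,4,5,7}; box has {1,2,4,5,7} → only 9 remains.
r8c4 = 8: row 8 has {1,3,4,5,6,7}; col 4 has {1,2,3,4,5,7,9}; box has {3,4,5,6,7} → only 8 remains.
r1c3 = 2: row 1 has {1,3,4,5,6,7,8,9}; col 3 has {1,3,4,5,6,7,8}; box has {1,3,4,5,6} → only 2 remains.
r2c4 = 6: row 2 has {1,2,4,5,9}; col 4 has {1,2,3,4,5,7,8,9}; box has {1,2,4,5,7,9} → only 6 remains.
r9c3 = 9: row 9 has {3,4,5,6,8}; col 3 has {1,2,3,4,5,6,7,8}; box has {3,4,5,6,8} → only 9 remains.

9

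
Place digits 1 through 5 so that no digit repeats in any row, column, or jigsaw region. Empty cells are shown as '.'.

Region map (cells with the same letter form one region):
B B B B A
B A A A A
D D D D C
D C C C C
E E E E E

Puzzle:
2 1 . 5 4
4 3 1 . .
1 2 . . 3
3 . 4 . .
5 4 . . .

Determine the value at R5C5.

1

R1C3 = 3: row 1 has {1,2,4,5}; col 3 has {1,4}; region has {1,2,4,5} → only 3 remains.
R2C4 = 2: row 2 has {1,3,4}; col 4 has {5}; region has {1,3,4} → only 2 remains.
R2C5 = 5: row 2 has {1,2,3,4}; col 5 has {3,4}; region has {1,2,3,4} → only 5 remains.
R3C3 = 5: row 3 has {1,2,3}; col 3 has {1,3,4}; region has {1,2,3} → only 5 remains.
R3C4 = 4: row 3 has {1,2,3,5}; col 4 has {2,5}; region has {1,2,3,5} → only 4 remains.
R4C2 = 5: row 4 has {3,4}; col 2 has {1,2,3,4}; region has {3,4} → only 5 remains.
R4C4 = 1: row 4 has {3,4,5}; col 4 has {2,4,5}; region has {3,4,5} → only 1 remains.
R4C5 = 2: row 4 has {1,3,4,5}; col 5 has {3,4,5}; region has {1,3,4,5} → only 2 remains.
R5C3 = 2: row 5 has {4,5}; col 3 has {1,3,4,5}; region has {4,5} → only 2 remains.
R5C4 = 3: row 5 has {2,4,5}; col 4 has {1,2,4,5}; region has {2,4,5} → only 3 remains.
R5C5 = 1: row 5 has {2,3,4,5}; col 5 has {2,3,4,5}; region has {2,3,4,5} → only 1 remains.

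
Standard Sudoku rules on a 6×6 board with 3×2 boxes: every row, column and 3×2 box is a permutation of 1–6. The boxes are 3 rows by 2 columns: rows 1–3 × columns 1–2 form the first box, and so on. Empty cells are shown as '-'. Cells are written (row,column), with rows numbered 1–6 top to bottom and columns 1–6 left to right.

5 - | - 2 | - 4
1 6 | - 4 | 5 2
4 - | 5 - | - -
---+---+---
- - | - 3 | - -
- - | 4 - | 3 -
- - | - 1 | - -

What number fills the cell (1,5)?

6

(1,2) = 3: row 1 has {2,4,5}; col 2 has {6}; box has {1,4,5,6} → only 3 remains.
(2,3) = 3: row 2 has {1,2,4,5,6}; col 3 has {4,5}; box has {2,4,5} → only 3 remains.
(3,2) = 2: row 3 has {4,5}; col 2 has {3,6}; box has {1,3,4,5,6} → only 2 remains.
(3,4) = 6: row 3 has {2,4,5}; col 4 has {1,2,3,4}; box has {2,3,4,5} → only 6 remains.
(3,5) = 1: row 3 has {2,4,5,6}; col 5 has {3,5}; box has {2,4,5} → only 1 remains.
(3,6) = 3: row 3 has {1,2,4,5,6}; col 6 has {2,4}; box has {1,2,4,5} → only 3 remains.
(5,4) = 5: row 5 has {3,4}; col 4 has {1,2,3,4,6}; box has {1,3,4} → only 5 remains.
(1,3) = 1: row 1 has {2,3,4,5}; col 3 has {3,4,5}; box has {2,3,4,5,6} → only 1 remains.
(1,5) = 6: row 1 has {1,2,3,4,5}; col 5 has {1,3,5}; box has {1,2,3,4,5} → only 6 remains.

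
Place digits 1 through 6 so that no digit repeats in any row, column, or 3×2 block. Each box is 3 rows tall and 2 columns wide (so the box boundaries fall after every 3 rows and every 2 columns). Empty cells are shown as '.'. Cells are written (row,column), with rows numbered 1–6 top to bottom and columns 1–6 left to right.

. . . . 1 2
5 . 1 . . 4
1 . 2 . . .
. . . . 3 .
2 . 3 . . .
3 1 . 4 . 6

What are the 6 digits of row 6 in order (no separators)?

(2,5) = 6: row 2 has {1,4,5}; col 5 has {1,3}; box has {1,2,4} → only 6 remains.
(3,5) = 5: row 3 has {1,2}; col 5 has {1,3,6}; box has {1,2,4,6} → only 5 remains.
(3,6) = 3: row 3 has {1,2,5}; col 6 has {2,4,6}; box has {1,2,4,5,6} → only 3 remains.
(5,5) = 4: row 5 has {2,3}; col 5 has {1,3,5,6}; box has {3,6} → only 4 remains.
(6,3) = 5: row 6 has {1,3,4,6}; col 3 has {1,2,3}; box has {3,4} → only 5 remains.
(6,5) = 2: row 6 has {1,3,4,5,6}; col 5 has {1,3,4,5,6}; box has {3,4,6} → only 2 remains.

315426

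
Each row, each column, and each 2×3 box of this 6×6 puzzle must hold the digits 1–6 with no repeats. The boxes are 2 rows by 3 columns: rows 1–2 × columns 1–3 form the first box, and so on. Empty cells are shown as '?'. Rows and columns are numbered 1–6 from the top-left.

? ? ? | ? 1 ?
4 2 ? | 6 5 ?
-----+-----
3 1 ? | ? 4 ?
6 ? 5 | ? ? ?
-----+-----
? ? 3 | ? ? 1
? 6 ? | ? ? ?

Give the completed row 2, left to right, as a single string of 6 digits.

421653

r1c1 = 5: row 1 has {1}; col 1 has {3,4,6}; box has {2,4} → only 5 remains.
r1c2 = 3: row 1 has {1,5}; col 2 has {1,2,6}; box has {2,4,5} → only 3 remains.
r1c3 = 6: row 1 has {1,3,5}; col 3 has {3,5}; box has {2,3,4,5} → only 6 remains.
r2c3 = 1: row 2 has {2,4,5,6}; col 3 has {3,5,6}; box has {2,3,4,5,6} → only 1 remains.
r2c6 = 3: row 2 has {1,2,4,5,6}; col 6 has {1}; box has {1,5,6} → only 3 remains.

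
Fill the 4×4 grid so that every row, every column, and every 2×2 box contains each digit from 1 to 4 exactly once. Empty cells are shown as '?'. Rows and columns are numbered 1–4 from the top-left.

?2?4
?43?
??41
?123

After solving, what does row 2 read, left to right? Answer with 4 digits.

row 1, column 3 = 1 (sole candidate).
row 2, column 1 = 1: row 2 has {3,4}; col 1 has {}; box has {2,4} → only 1 remains.
row 2, column 4 = 2: row 2 has {1,3,4}; col 4 has {1,3,4}; box has {1,3,4} → only 2 remains.

1432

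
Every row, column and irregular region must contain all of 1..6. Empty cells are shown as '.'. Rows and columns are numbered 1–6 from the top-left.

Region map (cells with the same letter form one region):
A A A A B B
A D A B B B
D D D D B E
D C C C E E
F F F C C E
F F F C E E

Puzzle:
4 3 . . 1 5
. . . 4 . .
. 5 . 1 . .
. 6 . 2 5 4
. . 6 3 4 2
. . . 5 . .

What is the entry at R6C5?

6

R1C3 = 2: row 1 has {1,3,4,5}; col 3 has {6}; region has {3,4} → only 2 remains.
R1C4 = 6: row 1 has {1,2,3,4,5}; col 4 has {1,2,3,4,5}; region has {2,3,4} → only 6 remains.
R2C2 = 2: row 2 has {4}; col 2 has {3,5,6}; region has {1,5} → only 2 remains.
R4C1 = 3: row 4 has {2,4,5,6}; col 1 has {4}; region has {1,2,5} → only 3 remains.
R4C3 = 1: row 4 has {2,3,4,5,6}; col 3 has {2,6}; region has {2,3,4,5,6} → only 1 remains.
R5C2 = 1: row 5 has {2,3,4,6}; col 2 has {2,3,5,6}; region has {6} → only 1 remains.
R6C1 = 2: row 6 has {5}; col 1 has {3,4}; region has {1,6} → only 2 remains.
R6C2 = 4: row 6 has {2,5}; col 2 has {1,2,3,5,6}; region has {1,2,6} → only 4 remains.
R6C3 = 3: row 6 has {2,4,5}; col 3 has {1,2,6}; region has {1,2,4,6} → only 3 remains.
R6C5 = 6: row 6 has {2,3,4,5}; col 5 has {1,4,5}; region has {2,4,5} → only 6 remains.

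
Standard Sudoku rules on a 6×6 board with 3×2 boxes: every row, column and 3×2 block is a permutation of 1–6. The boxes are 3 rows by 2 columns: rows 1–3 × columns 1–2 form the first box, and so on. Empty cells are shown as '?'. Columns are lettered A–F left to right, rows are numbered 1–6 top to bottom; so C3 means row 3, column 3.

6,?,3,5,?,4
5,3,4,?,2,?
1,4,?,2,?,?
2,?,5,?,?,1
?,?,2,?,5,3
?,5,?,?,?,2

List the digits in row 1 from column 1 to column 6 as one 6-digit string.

B1 = 2: row 1 has {3,4,5,6}; col 2 has {3,4,5}; box has {1,3,4,5,6} → only 2 remains.
E1 = 1: row 1 has {2,3,4,5,6}; col 5 has {2,5}; box has {2,4} → only 1 remains.

623514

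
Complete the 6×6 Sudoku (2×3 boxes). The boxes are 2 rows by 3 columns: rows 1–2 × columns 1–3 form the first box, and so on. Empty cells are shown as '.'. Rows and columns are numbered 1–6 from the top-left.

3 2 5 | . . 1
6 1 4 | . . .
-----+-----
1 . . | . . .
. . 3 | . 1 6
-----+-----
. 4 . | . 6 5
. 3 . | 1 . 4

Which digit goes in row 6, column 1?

5

row 1, column 5 = 4 (sole candidate).
row 4, column 2 = 5 (sole candidate).
row 5, column 1 = 2 (sole candidate).
row 5, column 3 = 1 (sole candidate).
row 5, column 4 = 3 (sole candidate).
row 6, column 1 = 5: row 6 has {1,3,4}; col 1 has {1,2,3,6}; box has {1,2,3,4} → only 5 remains.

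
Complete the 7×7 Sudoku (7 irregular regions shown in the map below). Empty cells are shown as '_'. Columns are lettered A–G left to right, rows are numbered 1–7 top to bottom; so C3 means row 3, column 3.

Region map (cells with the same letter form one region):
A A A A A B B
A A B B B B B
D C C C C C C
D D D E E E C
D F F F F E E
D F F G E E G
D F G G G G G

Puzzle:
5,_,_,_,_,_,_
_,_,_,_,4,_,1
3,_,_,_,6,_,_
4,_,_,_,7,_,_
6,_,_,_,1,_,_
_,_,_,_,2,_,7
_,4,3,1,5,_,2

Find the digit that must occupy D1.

E1 = 3: row 1 has {5}; col 5 has {1,2,4,5,6,7}; region has {5} → only 3 remains.
G1 = 6: row 1 has {3,5}; col 7 has {1,2,7}; region has {1,4} → only 6 remains.
A6 = 1: row 6 has {2,7}; col 1 has {3,4,5,6}; region has {3,4,6} → only 1 remains.
A7 = 7: row 7 has {1,2,3,4,5}; col 1 has {1,3,4,5,6}; region has {1,3,4,6} → only 7 remains.
F7 = 6: row 7 has {1,2,3,4,5,7}; col 6 has {}; region has {1,2,3,5,7} → only 6 remains.
A2 = 2: row 2 has {1,4}; col 1 has {1,3,4,5,6,7}; region has {3,5} → only 2 remains.
D6 = 4: row 6 has {1,2,7}; col 4 has {1}; region has {1,2,3,5,6,7} → only 4 remains.
D1 = 7: row 1 has {3,5,6}; col 4 has {1,4}; region has {2,3,5} → only 7 remains.

7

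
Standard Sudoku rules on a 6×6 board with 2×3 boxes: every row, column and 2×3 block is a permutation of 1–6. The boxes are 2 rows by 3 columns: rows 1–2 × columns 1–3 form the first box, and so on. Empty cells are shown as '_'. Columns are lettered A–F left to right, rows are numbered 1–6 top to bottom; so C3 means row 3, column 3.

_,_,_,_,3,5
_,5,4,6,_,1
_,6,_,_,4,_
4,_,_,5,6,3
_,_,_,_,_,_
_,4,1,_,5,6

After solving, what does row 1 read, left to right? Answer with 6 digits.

126435

E2 = 2 (sole candidate).
F3 = 2 (sole candidate).
C4 = 2 (sole candidate).
E5 = 1 (sole candidate).
F5 = 4 (sole candidate).
C1 = 6: row 1 has {3,5}; col 3 has {1,2,4}; box has {4,5} → only 6 remains.
D1 = 4: row 1 has {3,5,6}; col 4 has {5,6}; box has {1,2,3,5,6} → only 4 remains.
A2 = 3 (sole candidate).
D3 = 1 (sole candidate).
B4 = 1 (sole candidate).
A6 = 2 (sole candidate).
D6 = 3 (sole candidate).
A1 = 1: row 1 has {3,4,5,6}; col 1 has {2,3,4}; box has {3,4,5,6} → only 1 remains.
B1 = 2: row 1 has {1,3,4,5,6}; col 2 has {1,4,5,6}; box has {1,3,4,5,6} → only 2 remains.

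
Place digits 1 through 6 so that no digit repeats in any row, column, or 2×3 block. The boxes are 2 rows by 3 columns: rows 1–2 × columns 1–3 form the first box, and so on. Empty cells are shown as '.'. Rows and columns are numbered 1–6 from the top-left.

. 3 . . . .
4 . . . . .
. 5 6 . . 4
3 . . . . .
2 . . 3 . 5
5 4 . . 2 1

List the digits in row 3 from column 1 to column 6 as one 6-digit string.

r3c1 = 1: row 3 has {4,5,6}; col 1 has {2,3,4,5}; box has {3,5,6} → only 1 remains.
r3c4 = 2: row 3 has {1,4,5,6}; col 4 has {3}; box has {4} → only 2 remains.
r3c5 = 3: row 3 has {1,2,4,5,6}; col 5 has {2}; box has {2,4} → only 3 remains.

156234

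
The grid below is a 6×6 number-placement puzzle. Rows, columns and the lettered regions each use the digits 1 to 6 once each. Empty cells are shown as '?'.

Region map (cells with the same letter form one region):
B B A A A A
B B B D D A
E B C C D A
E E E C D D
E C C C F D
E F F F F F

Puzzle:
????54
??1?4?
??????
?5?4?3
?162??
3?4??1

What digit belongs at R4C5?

R4C3 = 2 (sole candidate).
R5C1 = 4 (sole candidate).
R5C5 = 3 (sole candidate).
R5C6 = 5 (sole candidate).
R1C3 = 3 (sole candidate).
R2C4 = 6 (sole candidate).
R2C6 = 2 (sole candidate).
R3C3 = 5 (sole candidate).
R3C4 = 3 (sole candidate).
R3C6 = 6 (sole candidate).
R4C5 = 1: row 4 has {2,3,4,5}; col 5 has {3,4,5}; region has {3,4,5,6} → only 1 remains.

1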